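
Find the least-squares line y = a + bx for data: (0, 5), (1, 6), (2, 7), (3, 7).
a = 26/5, b = 7/10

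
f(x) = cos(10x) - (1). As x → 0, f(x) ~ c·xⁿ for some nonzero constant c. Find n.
2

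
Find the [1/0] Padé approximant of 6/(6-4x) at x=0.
2*x/3 + 1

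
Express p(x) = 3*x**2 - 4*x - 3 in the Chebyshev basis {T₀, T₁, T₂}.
(-3/2)T₀ + (-4)T₁ + (3/2)T₂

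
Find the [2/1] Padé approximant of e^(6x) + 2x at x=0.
(2*x**2 + 6*x + 1)/(1 - 2*x)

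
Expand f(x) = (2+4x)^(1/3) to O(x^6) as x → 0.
2**(1/3) + 2*2**(1/3)*x/3 - 4*2**(1/3)*x**2/9 + 40*2**(1/3)*x**3/81 - 160*2**(1/3)*x**4/243 + 704*2**(1/3)*x**5/729 + O(x**6)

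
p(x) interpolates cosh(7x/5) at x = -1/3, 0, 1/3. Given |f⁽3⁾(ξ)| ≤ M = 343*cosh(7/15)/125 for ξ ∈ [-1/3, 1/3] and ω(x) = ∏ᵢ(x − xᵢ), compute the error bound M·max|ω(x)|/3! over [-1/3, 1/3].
343*sqrt(3)*cosh(7/15)/91125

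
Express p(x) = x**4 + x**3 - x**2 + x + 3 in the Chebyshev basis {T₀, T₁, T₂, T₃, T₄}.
(23/8)T₀ + (7/4)T₁ + (1/4)T₃ + (1/8)T₄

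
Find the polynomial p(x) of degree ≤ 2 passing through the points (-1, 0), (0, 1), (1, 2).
x + 1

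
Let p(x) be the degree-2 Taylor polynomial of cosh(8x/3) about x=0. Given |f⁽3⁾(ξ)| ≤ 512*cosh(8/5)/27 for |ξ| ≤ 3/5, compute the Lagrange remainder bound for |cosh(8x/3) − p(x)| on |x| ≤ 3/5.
256*cosh(8/5)/375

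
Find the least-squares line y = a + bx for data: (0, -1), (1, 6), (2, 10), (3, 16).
a = -1/2, b = 11/2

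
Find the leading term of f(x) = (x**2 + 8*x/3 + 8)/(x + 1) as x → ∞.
x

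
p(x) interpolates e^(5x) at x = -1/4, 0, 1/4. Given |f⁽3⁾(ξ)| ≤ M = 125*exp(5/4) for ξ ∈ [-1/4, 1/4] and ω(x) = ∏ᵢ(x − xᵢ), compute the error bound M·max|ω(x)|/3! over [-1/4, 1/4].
125*sqrt(3)*exp(5/4)/1728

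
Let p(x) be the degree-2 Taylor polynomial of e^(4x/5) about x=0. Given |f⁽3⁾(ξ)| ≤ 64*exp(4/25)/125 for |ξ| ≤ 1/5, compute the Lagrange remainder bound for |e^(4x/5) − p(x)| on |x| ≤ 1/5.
32*exp(4/25)/46875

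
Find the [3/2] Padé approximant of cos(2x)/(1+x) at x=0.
(4*x**3/3 - 4*x**2/3 - x + 1)/(1 - x**2/3)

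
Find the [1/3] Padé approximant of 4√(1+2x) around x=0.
(7*x + 4)/(x**3/8 - x**2/4 + 3*x/4 + 1)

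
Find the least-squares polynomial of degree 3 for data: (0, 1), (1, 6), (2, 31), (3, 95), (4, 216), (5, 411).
15/14 + (11/28)x + (37/28)x² + (3)x³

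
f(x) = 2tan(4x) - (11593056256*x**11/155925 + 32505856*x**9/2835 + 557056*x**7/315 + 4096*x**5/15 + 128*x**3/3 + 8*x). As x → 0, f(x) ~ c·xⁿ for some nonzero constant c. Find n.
13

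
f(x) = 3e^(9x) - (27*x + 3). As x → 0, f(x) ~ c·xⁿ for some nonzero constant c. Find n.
2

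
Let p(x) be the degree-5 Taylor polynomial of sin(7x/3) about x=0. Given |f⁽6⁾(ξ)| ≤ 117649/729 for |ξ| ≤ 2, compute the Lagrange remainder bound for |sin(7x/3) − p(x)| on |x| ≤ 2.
470596/32805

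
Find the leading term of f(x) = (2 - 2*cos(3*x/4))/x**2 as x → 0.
9/16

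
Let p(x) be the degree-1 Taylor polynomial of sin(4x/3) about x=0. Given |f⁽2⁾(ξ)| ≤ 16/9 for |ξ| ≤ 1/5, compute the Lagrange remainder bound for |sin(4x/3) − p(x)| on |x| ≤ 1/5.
8/225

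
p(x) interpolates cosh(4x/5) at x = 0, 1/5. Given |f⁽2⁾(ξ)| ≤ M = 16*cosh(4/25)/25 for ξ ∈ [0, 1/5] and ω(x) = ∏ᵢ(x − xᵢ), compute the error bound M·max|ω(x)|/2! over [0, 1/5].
2*cosh(4/25)/625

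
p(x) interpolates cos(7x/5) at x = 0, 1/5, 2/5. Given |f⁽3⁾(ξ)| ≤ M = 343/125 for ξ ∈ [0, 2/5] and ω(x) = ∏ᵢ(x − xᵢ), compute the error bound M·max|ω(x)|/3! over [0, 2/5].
343*sqrt(3)/421875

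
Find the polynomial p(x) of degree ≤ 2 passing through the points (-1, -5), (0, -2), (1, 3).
x**2 + 4*x - 2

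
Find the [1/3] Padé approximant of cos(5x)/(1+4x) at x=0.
(1 - 125*x/48)/(1675*x**3/96 + 25*x**2/12 + 67*x/48 + 1)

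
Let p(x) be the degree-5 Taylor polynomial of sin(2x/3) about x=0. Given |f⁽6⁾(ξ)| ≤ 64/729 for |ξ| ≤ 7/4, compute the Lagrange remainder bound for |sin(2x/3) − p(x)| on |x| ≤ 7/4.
117649/33592320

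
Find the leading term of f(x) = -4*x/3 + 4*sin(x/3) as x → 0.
-2*x**3/81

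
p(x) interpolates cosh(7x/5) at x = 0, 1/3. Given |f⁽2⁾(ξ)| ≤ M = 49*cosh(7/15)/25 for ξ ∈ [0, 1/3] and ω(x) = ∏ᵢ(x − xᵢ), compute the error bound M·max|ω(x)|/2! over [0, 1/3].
49*cosh(7/15)/1800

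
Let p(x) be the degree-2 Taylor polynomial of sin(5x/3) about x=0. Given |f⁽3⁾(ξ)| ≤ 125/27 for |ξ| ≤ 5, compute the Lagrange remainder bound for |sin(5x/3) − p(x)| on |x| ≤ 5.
15625/162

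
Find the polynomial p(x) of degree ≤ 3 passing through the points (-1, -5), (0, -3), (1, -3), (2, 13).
3*x**3 - x**2 - 2*x - 3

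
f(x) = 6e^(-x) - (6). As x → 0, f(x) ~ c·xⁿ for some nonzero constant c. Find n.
1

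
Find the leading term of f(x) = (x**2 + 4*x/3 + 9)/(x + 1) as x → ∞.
x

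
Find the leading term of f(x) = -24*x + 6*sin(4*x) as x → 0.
-64*x**3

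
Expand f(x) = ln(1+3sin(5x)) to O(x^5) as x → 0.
15*x - 225*x**2/2 + 2125*x**3/2 - 46875*x**4/4 + O(x**5)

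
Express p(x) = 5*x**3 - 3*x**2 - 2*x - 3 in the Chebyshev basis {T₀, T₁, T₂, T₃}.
(-9/2)T₀ + (7/4)T₁ + (-3/2)T₂ + (5/4)T₃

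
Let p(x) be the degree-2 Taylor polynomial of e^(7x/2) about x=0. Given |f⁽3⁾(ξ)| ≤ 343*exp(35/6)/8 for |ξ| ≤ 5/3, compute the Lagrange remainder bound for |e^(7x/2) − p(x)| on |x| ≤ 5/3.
42875*exp(35/6)/1296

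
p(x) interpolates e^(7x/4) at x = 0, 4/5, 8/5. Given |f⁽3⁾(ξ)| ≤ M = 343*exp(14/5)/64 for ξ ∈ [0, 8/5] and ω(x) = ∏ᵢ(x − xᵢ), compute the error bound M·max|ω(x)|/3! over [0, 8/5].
343*sqrt(3)*exp(14/5)/3375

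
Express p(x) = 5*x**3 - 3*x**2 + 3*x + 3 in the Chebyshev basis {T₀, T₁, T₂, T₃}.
(3/2)T₀ + (27/4)T₁ + (-3/2)T₂ + (5/4)T₃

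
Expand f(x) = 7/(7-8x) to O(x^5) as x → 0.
1 + 8*x/7 + 64*x**2/49 + 512*x**3/343 + 4096*x**4/2401 + O(x**5)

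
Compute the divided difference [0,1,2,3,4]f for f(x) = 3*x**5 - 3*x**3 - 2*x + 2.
30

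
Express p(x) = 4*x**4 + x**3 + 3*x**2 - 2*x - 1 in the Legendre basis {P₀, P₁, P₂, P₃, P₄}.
(4/5)P₀ + (-7/5)P₁ + (30/7)P₂ + (2/5)P₃ + (32/35)P₄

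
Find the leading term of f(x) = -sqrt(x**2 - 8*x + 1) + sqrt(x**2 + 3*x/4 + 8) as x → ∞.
35/8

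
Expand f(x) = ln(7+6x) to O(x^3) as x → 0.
log(7) + 6*x/7 - 18*x**2/49 + O(x**3)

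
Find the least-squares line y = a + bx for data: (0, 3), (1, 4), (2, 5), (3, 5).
a = 16/5, b = 7/10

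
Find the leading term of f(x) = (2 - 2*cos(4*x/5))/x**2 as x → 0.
16/25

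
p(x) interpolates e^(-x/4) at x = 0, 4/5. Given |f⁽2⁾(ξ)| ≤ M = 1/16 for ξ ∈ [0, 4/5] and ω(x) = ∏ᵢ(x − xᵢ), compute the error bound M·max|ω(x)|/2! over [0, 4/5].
1/200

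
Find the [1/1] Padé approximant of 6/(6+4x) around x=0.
1/(2*x/3 + 1)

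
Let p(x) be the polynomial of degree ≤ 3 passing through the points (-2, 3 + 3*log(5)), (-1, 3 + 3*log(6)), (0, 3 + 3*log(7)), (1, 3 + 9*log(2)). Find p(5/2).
3 + log(16388945225936291321230313138304319488*2**(3/8)*3**(5/16)*5**(7/16)*7**(9/16)/207166472332785427482736201687578125)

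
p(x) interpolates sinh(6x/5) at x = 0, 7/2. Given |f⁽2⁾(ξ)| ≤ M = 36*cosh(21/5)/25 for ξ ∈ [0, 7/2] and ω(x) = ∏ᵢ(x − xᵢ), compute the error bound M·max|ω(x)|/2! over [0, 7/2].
441*cosh(21/5)/200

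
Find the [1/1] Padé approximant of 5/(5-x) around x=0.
1/(1 - x/5)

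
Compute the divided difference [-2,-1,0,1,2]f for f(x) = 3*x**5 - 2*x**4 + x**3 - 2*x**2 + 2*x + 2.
-2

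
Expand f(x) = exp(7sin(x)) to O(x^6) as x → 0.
1 + 7*x + 49*x**2/2 + 56*x**3 + 735*x**4/8 + 1673*x**5/15 + O(x**6)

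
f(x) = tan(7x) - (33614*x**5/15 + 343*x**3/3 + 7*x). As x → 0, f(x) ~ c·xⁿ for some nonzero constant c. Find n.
7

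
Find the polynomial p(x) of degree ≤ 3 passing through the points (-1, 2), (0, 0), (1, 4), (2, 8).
-x**3 + 3*x**2 + 2*x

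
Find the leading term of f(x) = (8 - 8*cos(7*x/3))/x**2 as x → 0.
196/9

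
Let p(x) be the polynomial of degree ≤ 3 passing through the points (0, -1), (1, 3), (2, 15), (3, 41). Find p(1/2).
3/8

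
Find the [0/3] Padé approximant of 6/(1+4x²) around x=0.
6/(4*x**2 + 1)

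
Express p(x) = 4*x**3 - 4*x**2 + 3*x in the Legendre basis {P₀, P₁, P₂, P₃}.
(-4/3)P₀ + (27/5)P₁ + (-8/3)P₂ + (8/5)P₃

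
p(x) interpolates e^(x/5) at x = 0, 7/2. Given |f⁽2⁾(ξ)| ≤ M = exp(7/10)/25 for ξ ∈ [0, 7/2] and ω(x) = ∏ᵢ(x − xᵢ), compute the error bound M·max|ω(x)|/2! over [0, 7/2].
49*exp(7/10)/800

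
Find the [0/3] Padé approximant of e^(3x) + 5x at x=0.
1/(-889*x**3/2 + 119*x**2/2 - 8*x + 1)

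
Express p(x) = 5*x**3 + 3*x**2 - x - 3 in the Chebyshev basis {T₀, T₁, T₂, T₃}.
(-3/2)T₀ + (11/4)T₁ + (3/2)T₂ + (5/4)T₃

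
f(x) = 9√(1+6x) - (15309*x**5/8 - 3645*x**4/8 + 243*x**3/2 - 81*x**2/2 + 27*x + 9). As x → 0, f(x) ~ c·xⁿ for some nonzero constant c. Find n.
6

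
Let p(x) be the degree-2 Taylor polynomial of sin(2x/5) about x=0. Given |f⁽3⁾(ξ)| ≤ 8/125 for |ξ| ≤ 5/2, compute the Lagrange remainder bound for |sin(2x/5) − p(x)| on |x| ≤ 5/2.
1/6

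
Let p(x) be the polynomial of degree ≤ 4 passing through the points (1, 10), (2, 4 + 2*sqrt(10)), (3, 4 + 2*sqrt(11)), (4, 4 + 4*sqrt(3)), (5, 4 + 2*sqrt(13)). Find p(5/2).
-5*sqrt(3)/8 + 3*sqrt(13)/64 + 15*sqrt(10)/16 + 241/64 + 45*sqrt(11)/32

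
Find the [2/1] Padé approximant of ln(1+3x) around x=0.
3*x*(x + 2)/(2*(2*x + 1))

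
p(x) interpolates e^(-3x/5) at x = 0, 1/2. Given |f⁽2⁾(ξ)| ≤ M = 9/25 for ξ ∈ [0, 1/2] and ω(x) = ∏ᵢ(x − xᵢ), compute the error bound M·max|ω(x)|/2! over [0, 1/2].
9/800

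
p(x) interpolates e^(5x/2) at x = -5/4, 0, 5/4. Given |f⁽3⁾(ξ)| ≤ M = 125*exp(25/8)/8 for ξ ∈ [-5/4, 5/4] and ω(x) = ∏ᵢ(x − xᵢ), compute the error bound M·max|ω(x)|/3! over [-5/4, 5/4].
15625*sqrt(3)*exp(25/8)/13824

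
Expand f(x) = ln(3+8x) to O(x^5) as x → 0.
log(3) + 8*x/3 - 32*x**2/9 + 512*x**3/81 - 1024*x**4/81 + O(x**5)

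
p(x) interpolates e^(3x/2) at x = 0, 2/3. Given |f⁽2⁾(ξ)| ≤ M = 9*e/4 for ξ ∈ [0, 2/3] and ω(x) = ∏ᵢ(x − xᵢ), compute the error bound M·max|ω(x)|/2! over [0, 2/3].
e/8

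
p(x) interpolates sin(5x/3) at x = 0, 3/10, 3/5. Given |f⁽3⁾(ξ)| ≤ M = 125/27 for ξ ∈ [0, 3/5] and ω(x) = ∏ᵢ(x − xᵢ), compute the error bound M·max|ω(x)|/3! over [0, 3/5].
sqrt(3)/216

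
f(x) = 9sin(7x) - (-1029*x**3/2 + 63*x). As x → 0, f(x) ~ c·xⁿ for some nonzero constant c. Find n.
5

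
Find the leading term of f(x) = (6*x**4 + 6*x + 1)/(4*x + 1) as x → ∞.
3*x**3/2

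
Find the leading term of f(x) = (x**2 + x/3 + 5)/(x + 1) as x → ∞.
x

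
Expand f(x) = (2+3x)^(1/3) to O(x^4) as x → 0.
2**(1/3) + 2**(1/3)*x/2 - 2**(1/3)*x**2/4 + 5*2**(1/3)*x**3/24 + O(x**4)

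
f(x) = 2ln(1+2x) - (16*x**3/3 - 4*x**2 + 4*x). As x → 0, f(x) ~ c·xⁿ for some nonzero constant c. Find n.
4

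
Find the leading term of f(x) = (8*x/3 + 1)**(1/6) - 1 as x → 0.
4*x/9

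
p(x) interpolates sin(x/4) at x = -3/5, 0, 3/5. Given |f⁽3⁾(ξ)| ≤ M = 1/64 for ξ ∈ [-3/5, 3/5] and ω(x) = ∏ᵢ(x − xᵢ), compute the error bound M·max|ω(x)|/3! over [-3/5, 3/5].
sqrt(3)/8000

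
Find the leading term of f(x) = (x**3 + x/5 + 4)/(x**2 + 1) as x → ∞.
x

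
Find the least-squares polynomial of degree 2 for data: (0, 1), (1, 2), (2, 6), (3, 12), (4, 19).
4/5 + (3/5)x + x²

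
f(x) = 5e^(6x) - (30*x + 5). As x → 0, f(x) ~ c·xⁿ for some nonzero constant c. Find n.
2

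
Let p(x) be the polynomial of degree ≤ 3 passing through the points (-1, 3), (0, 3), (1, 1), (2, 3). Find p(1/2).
15/8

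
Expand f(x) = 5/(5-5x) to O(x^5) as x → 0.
1 + x + x**2 + x**3 + x**4 + O(x**5)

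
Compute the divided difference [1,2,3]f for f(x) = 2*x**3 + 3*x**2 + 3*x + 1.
15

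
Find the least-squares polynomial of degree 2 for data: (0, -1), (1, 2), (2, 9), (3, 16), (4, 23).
-51/35 + (137/35)x + (4/7)x²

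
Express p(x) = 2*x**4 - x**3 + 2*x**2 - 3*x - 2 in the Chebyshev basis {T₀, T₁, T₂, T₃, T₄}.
(-1/4)T₀ + (-15/4)T₁ + (2)T₂ + (-1/4)T₃ + (1/4)T₄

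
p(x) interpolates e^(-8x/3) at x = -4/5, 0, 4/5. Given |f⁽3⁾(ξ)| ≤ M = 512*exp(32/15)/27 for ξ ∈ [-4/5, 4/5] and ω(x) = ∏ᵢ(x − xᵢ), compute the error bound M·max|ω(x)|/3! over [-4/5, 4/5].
32768*sqrt(3)*exp(32/15)/91125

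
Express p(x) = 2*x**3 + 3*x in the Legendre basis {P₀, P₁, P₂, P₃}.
(21/5)P₁ + (4/5)P₃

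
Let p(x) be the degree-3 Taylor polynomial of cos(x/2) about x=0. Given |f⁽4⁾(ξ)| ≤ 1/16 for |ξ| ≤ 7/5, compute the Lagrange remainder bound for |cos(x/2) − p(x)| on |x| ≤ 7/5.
2401/240000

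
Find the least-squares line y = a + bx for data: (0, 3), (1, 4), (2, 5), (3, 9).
a = 12/5, b = 19/10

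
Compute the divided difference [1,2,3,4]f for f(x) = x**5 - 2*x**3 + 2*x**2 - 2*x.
63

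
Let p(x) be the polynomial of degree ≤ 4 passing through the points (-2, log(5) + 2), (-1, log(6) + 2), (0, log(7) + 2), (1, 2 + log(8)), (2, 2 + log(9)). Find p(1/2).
2 + log(2*2**(1/4)*3**(49/64)*5**(3/128)*7**(45/64)/3)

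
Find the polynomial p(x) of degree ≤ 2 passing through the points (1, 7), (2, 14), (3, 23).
x**2 + 4*x + 2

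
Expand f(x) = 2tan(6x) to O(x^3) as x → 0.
12*x + O(x**3)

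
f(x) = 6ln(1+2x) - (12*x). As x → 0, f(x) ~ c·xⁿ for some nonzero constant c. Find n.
2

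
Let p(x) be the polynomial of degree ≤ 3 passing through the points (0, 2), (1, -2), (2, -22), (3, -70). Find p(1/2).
5/4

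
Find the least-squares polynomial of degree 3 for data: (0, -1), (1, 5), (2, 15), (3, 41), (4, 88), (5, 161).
-13/18 + (403/108)x + (-1/18)x² + (125/108)x³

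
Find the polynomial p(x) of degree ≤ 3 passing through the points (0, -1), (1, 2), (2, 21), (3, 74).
3*x**3 - x**2 + x - 1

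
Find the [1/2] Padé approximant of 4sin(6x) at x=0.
24*x/(6*x**2 + 1)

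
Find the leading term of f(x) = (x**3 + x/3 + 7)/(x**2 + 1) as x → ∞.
x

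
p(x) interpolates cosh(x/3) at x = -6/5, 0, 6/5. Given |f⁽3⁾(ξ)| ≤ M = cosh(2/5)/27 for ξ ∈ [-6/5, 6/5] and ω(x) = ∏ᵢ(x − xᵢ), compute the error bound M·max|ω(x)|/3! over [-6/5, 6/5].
8*sqrt(3)*cosh(2/5)/3375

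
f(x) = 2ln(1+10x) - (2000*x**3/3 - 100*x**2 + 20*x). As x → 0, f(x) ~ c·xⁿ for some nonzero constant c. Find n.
4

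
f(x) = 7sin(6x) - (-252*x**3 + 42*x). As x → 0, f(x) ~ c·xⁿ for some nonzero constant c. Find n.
5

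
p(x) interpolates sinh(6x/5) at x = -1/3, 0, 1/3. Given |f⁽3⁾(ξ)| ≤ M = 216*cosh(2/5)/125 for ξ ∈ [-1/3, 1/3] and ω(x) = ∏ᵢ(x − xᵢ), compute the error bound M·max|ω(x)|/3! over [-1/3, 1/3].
8*sqrt(3)*cosh(2/5)/3375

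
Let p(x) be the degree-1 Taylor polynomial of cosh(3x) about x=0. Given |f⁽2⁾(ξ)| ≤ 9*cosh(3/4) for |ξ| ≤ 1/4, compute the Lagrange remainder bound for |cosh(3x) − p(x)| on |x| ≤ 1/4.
9*cosh(3/4)/32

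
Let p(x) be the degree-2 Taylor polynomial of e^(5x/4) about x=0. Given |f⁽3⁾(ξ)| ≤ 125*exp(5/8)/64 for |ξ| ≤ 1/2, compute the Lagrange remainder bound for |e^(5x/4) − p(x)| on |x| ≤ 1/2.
125*exp(5/8)/3072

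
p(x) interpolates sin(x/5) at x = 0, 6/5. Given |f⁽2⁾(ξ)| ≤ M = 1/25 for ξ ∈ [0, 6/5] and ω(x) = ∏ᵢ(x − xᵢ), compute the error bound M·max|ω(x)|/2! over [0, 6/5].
9/1250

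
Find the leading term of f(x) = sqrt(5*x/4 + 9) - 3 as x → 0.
5*x/24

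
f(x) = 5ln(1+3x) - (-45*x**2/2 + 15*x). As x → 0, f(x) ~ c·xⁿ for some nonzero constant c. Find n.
3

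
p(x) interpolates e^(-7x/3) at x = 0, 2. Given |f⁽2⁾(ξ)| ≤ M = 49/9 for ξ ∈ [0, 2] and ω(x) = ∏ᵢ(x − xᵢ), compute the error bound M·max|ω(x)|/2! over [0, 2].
49/18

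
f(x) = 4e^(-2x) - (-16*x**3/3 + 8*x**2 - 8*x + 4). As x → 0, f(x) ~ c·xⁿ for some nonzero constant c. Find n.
4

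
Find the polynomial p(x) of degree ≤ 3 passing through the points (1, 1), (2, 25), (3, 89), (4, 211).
3*x**3 + 2*x**2 - 3*x - 1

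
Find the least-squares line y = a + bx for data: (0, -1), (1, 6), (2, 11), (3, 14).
a = 0, b = 5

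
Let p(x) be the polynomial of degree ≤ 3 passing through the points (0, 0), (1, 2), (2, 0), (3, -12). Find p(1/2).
9/8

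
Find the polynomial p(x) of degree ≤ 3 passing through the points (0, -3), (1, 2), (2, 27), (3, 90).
3*x**3 + x**2 + x - 3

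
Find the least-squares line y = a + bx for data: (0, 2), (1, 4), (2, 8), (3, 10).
a = 9/5, b = 14/5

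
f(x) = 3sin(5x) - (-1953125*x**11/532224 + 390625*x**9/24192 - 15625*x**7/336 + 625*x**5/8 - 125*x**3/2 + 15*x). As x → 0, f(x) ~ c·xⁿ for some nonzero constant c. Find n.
13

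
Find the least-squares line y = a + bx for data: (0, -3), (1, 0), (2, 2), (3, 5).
a = -29/10, b = 13/5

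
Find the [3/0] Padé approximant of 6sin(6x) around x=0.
-216*x**3 + 36*x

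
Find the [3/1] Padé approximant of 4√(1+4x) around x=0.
(-4*x**3 + 12*x**2 + 18*x + 4)/(5*x/2 + 1)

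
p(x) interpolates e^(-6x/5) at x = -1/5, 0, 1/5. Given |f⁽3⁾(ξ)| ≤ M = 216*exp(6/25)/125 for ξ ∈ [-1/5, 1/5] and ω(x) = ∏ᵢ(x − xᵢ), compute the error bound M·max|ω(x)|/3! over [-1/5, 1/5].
8*sqrt(3)*exp(6/25)/15625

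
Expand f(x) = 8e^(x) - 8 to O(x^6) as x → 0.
8*x + 4*x**2 + 4*x**3/3 + x**4/3 + x**5/15 + O(x**6)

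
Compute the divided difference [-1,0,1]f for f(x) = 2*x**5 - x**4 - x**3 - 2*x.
-1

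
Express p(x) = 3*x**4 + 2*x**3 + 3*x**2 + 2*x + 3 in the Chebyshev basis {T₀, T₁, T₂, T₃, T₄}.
(45/8)T₀ + (7/2)T₁ + (3)T₂ + (1/2)T₃ + (3/8)T₄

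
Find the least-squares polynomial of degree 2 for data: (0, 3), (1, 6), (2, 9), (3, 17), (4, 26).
113/35 + (59/70)x + (17/14)x²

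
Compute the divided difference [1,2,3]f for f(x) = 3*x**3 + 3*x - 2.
18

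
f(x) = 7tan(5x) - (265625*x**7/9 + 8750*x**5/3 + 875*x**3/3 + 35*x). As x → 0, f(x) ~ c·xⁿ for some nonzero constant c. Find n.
9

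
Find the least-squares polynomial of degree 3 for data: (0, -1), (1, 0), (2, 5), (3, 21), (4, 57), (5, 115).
-6/7 + (5/21)x + (-23/28)x² + (13/12)x³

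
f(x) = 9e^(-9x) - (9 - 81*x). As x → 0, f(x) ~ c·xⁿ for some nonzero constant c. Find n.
2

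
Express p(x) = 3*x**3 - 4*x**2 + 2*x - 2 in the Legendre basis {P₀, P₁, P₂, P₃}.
(-10/3)P₀ + (19/5)P₁ + (-8/3)P₂ + (6/5)P₃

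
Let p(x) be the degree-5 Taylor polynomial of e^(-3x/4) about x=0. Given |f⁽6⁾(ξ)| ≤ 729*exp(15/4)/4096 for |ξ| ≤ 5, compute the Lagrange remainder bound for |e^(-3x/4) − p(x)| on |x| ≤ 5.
253125*exp(15/4)/65536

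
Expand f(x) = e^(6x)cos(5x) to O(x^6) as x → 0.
1 + 6*x + 11*x**2/2 - 39*x**3 - 3479*x**4/24 - 4579*x**5/20 + O(x**6)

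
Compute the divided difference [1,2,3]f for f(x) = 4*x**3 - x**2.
23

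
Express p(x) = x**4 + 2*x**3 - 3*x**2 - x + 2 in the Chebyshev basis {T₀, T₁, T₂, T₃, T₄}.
(7/8)T₀ + (1/2)T₁ - T₂ + (1/2)T₃ + (1/8)T₄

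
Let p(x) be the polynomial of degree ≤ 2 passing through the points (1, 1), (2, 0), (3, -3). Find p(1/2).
3/4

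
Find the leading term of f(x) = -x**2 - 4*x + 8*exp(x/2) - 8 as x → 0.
x**3/6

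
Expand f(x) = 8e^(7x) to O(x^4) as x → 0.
8 + 56*x + 196*x**2 + 1372*x**3/3 + O(x**4)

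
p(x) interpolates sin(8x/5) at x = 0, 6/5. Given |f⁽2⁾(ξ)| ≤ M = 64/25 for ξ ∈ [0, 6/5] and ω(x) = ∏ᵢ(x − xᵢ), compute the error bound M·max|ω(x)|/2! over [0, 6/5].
288/625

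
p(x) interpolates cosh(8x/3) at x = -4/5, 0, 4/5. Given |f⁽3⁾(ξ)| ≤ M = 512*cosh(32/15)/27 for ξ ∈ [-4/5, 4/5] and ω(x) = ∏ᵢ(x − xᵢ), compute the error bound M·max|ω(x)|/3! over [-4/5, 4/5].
32768*sqrt(3)*cosh(32/15)/91125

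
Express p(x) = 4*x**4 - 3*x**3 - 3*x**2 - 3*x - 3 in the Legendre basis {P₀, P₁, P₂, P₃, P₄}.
(-16/5)P₀ + (-24/5)P₁ + (2/7)P₂ + (-6/5)P₃ + (32/35)P₄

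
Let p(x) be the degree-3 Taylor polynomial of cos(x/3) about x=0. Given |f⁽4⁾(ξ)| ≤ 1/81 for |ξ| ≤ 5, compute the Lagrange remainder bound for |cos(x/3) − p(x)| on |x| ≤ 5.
625/1944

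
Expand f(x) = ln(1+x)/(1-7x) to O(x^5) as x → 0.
x + 13*x**2/2 + 275*x**3/6 + 3847*x**4/12 + O(x**5)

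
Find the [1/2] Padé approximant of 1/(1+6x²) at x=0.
1/(6*x**2 + 1)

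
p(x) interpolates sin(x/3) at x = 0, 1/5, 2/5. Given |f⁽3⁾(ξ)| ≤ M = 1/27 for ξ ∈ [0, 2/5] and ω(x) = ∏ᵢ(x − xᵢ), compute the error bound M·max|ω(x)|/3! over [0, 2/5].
sqrt(3)/91125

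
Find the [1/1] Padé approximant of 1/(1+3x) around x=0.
1/(3*x + 1)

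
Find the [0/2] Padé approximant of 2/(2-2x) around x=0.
1/(1 - x)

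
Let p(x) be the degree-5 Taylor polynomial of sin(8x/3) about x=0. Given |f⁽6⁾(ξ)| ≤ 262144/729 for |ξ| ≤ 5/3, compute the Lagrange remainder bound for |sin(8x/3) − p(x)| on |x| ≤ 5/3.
51200000/4782969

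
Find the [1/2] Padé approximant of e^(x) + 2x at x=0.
(145*x/51 + 1)/(-x**2/34 - 8*x/51 + 1)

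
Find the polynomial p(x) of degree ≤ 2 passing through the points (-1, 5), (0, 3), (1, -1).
-x**2 - 3*x + 3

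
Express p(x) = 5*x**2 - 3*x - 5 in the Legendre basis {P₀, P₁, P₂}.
(-10/3)P₀ + (-3)P₁ + (10/3)P₂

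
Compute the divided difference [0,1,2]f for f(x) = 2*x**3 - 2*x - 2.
6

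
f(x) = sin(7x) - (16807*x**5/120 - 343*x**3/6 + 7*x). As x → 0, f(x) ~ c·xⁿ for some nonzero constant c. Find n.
7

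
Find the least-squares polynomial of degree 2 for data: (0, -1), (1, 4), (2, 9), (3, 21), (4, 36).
-19/35 + (97/70)x + (27/14)x²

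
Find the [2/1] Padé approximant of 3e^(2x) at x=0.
(2*x**2 + 4*x + 3)/(1 - 2*x/3)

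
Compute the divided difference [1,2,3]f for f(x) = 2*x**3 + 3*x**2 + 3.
15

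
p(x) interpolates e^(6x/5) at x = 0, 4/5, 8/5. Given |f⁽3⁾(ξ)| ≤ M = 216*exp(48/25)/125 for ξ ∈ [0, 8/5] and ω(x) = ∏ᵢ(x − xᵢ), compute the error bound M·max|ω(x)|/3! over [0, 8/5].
512*sqrt(3)*exp(48/25)/15625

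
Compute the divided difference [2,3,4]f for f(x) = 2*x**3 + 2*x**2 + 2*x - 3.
20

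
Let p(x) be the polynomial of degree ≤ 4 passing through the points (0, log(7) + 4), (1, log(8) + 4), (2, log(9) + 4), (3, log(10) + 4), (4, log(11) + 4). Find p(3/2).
log(6*11**(3/128)*2**(1/4)*3**(13/32)*5**(27/32)*7**(123/128)/35) + 4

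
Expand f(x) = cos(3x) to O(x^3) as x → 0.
1 - 9*x**2/2 + O(x**3)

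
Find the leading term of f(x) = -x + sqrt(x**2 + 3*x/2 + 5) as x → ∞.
3/4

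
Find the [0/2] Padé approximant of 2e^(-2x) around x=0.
2/(2*x**2 + 2*x + 1)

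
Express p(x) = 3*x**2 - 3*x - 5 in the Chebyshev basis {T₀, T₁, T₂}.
(-7/2)T₀ + (-3)T₁ + (3/2)T₂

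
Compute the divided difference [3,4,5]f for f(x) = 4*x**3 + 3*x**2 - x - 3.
51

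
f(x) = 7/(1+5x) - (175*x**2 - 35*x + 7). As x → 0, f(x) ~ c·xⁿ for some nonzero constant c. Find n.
3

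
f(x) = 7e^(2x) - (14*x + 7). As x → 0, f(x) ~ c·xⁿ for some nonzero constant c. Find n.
2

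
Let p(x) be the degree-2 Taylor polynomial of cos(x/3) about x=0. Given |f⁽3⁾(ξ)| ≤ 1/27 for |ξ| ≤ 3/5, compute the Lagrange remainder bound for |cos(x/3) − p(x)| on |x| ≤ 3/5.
1/750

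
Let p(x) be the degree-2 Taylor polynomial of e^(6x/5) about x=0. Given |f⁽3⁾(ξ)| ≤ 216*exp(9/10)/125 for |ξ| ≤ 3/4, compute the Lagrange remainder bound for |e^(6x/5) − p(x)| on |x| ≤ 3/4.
243*exp(9/10)/2000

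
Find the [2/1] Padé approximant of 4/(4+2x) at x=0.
1/(x/2 + 1)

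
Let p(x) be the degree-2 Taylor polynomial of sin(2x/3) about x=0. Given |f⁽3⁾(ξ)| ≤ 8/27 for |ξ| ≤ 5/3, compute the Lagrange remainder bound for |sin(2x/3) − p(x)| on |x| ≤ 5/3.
500/2187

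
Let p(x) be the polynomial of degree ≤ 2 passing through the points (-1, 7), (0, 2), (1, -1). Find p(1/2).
1/4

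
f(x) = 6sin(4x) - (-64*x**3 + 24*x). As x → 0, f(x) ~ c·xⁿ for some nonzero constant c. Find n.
5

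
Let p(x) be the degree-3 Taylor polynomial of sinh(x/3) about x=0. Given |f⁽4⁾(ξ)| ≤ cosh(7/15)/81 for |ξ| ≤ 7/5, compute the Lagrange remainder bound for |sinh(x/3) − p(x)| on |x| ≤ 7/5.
2401*cosh(7/15)/1215000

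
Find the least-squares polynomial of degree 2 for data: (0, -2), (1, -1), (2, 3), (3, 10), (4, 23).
-61/35 + (-113/70)x + (27/14)x²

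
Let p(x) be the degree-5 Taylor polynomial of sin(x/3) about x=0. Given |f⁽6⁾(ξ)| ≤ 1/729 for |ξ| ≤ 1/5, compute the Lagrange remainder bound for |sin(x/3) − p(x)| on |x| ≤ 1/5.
1/8201250000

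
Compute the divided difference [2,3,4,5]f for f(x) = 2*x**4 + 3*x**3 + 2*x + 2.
31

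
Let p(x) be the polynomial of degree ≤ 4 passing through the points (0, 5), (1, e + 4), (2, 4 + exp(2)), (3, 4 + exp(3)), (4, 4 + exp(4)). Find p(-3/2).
-385*exp(3)/32 - 693*e/32 + 1667/128 + 315*exp(4)/128 + 1485*exp(2)/64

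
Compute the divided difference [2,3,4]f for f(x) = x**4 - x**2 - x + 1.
54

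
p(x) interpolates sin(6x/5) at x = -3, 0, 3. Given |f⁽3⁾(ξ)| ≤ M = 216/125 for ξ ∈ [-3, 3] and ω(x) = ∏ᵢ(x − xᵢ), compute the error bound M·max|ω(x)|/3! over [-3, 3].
216*sqrt(3)/125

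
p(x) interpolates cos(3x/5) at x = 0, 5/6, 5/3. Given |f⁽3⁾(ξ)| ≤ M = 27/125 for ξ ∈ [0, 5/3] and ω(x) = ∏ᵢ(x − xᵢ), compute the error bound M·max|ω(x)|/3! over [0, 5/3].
sqrt(3)/216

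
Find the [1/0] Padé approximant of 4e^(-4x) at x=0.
4 - 16*x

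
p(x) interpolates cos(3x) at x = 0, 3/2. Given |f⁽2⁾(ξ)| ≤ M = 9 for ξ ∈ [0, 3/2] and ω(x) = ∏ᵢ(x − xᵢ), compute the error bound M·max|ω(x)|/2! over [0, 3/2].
81/32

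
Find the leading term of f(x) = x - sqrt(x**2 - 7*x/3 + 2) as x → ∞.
7/6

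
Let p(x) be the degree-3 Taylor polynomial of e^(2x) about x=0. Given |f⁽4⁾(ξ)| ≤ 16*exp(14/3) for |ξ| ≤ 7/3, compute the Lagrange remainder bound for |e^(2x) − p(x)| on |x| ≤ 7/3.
4802*exp(14/3)/243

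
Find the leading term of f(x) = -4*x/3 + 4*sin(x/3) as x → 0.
-2*x**3/81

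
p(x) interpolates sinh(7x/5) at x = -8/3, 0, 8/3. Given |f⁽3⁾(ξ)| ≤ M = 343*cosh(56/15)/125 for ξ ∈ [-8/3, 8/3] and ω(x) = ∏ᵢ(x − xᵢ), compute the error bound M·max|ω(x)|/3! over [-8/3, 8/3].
175616*sqrt(3)*cosh(56/15)/91125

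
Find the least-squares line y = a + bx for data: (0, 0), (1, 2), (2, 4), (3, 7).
a = -1/5, b = 23/10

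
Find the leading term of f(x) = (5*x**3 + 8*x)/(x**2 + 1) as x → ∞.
5*x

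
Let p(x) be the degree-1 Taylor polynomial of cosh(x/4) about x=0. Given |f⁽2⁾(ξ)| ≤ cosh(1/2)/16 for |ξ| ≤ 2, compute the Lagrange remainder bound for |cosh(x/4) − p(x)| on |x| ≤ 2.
cosh(1/2)/8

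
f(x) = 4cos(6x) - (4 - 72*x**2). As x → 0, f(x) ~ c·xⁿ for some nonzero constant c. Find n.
4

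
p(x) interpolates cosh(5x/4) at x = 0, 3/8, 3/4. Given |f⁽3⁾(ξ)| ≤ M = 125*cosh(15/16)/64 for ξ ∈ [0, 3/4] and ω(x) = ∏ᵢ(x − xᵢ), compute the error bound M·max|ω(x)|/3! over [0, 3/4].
125*sqrt(3)*cosh(15/16)/32768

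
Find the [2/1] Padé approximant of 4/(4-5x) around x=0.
1/(1 - 5*x/4)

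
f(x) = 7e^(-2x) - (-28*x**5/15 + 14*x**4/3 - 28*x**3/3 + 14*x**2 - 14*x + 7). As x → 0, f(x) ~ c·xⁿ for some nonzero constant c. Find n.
6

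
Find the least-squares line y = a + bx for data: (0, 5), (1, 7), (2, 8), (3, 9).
a = 53/10, b = 13/10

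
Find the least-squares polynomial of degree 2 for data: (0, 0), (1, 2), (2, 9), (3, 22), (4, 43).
2/7 + (-69/35)x + (22/7)x²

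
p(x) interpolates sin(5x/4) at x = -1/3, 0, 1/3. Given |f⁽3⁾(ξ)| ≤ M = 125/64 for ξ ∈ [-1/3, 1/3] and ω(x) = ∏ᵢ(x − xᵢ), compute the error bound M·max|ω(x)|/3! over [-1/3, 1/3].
125*sqrt(3)/46656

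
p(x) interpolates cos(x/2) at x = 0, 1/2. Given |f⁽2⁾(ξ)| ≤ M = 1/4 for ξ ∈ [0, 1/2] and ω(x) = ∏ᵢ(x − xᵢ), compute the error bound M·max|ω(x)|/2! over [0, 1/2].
1/128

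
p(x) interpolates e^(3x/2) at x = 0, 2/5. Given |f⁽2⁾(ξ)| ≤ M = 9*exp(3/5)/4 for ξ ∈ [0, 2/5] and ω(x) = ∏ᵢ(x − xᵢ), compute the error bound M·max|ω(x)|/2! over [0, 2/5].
9*exp(3/5)/200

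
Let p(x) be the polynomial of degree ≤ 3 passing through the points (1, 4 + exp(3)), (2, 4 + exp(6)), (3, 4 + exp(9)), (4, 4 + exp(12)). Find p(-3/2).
-105*exp(12)/16 - 495*exp(6)/16 + 4 + 231*exp(3)/16 + 385*exp(9)/16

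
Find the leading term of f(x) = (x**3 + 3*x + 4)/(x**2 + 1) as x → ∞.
x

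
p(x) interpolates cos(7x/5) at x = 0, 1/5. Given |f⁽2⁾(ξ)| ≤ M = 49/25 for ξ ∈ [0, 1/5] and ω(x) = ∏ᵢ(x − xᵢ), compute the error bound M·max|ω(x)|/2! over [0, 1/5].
49/5000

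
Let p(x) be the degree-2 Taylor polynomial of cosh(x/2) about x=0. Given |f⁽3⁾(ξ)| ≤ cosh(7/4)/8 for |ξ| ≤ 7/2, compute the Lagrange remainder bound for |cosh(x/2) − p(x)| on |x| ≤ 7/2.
343*cosh(7/4)/384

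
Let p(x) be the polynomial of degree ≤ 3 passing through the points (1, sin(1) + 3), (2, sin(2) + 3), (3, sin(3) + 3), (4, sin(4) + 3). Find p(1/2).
-35*sin(2)/16 + 21*sin(3)/16 - 5*sin(4)/16 + 35*sin(1)/16 + 3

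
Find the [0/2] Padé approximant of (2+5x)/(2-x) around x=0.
1/(15*x**2/2 - 3*x + 1)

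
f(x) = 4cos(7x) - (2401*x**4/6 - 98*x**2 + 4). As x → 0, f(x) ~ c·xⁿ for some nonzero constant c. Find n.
6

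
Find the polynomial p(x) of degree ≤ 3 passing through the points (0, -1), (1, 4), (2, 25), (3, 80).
3*x**3 - x**2 + 3*x - 1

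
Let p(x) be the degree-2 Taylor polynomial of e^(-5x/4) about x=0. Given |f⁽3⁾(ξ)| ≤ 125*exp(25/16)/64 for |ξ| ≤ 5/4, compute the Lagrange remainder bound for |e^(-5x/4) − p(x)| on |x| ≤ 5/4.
15625*exp(25/16)/24576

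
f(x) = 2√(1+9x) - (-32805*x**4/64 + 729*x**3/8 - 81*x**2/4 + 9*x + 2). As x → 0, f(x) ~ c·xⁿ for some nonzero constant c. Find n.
5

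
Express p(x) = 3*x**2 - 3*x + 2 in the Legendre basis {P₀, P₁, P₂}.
(3)P₀ + (-3)P₁ + (2)P₂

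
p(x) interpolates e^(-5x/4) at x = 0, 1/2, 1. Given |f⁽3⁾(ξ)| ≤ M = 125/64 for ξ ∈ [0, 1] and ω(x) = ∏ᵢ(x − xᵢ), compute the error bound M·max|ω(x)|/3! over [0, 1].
125*sqrt(3)/13824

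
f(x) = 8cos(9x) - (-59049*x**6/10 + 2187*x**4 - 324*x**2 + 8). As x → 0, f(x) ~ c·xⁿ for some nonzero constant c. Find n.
8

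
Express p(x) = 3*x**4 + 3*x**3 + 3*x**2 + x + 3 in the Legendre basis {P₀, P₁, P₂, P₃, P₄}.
(23/5)P₀ + (14/5)P₁ + (26/7)P₂ + (6/5)P₃ + (24/35)P₄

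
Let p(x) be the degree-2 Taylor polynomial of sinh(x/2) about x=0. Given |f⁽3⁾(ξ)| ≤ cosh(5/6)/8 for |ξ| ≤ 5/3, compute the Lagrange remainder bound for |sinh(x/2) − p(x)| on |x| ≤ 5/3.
125*cosh(5/6)/1296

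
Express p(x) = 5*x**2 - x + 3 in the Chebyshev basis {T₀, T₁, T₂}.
(11/2)T₀ - T₁ + (5/2)T₂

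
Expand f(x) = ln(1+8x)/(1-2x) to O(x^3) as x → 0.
8*x - 16*x**2 + O(x**3)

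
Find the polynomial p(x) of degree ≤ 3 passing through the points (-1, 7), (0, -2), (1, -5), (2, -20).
-3*x**3 + 3*x**2 - 3*x - 2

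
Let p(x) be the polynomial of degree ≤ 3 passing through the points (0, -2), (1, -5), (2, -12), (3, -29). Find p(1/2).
-27/8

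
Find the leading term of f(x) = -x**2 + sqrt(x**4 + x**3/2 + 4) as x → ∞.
x/4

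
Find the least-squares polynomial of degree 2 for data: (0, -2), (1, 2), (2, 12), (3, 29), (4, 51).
-72/35 + (71/70)x + (43/14)x²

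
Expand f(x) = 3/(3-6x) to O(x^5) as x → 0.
1 + 2*x + 4*x**2 + 8*x**3 + 16*x**4 + O(x**5)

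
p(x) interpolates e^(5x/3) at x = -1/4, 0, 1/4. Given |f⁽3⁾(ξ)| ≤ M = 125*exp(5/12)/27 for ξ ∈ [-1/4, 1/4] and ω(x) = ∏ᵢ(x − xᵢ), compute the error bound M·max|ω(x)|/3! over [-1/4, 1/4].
125*sqrt(3)*exp(5/12)/46656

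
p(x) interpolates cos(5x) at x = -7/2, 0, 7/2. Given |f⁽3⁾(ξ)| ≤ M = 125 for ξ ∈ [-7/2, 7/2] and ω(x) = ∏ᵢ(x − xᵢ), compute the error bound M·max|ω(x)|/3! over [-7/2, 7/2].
42875*sqrt(3)/216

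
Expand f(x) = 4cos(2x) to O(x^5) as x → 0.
4 - 8*x**2 + 8*x**4/3 + O(x**5)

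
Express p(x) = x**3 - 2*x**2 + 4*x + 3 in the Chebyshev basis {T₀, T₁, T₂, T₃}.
(2)T₀ + (19/4)T₁ - T₂ + (1/4)T₃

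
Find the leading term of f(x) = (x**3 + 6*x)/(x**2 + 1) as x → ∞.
x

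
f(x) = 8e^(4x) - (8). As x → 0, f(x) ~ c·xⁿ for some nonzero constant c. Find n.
1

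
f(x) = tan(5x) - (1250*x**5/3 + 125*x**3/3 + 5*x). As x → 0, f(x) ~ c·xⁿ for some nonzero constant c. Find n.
7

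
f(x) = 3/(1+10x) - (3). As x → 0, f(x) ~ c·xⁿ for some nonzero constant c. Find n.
1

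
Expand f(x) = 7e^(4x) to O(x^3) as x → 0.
7 + 28*x + 56*x**2 + O(x**3)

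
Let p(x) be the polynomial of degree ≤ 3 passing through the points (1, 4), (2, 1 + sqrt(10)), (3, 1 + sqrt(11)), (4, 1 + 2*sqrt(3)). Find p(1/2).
-35*sqrt(10)/16 - 5*sqrt(3)/8 + 21*sqrt(11)/16 + 121/16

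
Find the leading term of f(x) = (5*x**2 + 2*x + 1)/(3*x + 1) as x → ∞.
5*x/3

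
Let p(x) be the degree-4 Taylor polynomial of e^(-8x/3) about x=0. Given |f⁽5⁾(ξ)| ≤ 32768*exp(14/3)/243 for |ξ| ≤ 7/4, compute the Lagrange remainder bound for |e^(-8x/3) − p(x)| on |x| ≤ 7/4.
67228*exp(14/3)/3645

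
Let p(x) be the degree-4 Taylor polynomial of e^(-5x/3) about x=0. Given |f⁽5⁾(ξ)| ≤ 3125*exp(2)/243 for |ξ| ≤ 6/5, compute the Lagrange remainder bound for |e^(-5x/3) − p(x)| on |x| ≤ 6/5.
4*exp(2)/15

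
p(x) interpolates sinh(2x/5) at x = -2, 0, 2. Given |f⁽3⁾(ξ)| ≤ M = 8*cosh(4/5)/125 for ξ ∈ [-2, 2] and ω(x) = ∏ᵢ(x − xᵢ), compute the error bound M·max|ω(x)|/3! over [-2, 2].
64*sqrt(3)*cosh(4/5)/3375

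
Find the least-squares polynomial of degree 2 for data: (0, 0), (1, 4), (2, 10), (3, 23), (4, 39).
8/35 + (59/70)x + (31/14)x²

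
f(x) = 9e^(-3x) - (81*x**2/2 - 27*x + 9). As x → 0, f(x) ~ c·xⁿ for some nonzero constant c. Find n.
3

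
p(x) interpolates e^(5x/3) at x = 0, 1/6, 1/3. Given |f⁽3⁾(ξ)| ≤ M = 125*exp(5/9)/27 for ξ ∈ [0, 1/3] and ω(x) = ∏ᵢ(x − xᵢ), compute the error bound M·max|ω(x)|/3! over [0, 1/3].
125*sqrt(3)*exp(5/9)/157464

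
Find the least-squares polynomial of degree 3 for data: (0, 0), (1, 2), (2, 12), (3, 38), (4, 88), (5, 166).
8/63 + (-124/189)x + (65/63)x² + (31/27)x³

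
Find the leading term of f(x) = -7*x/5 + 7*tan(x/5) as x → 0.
7*x**3/375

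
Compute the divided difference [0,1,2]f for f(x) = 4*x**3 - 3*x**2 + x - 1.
9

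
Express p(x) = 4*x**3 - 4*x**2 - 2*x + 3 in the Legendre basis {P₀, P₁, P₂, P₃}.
(5/3)P₀ + (2/5)P₁ + (-8/3)P₂ + (8/5)P₃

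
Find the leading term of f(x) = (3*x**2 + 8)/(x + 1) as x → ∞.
3*x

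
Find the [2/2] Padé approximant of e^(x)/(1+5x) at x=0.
(271*x**2/1572 + 88*x/131 + 1)/(-2579*x**2/1572 + 612*x/131 + 1)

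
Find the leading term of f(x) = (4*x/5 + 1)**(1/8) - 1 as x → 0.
x/10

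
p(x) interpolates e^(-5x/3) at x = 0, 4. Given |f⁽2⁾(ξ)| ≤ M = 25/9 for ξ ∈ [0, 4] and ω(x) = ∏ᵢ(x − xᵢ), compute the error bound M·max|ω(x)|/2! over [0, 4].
50/9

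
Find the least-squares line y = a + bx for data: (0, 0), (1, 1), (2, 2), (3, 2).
a = 1/5, b = 7/10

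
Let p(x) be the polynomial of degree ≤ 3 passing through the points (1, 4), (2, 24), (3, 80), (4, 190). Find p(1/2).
15/8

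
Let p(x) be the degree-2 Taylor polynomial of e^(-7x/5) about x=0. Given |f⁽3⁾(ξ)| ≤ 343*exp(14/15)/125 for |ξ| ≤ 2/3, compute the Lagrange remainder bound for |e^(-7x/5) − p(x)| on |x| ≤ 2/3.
1372*exp(14/15)/10125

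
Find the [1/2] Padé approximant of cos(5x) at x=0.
1/(25*x**2/2 + 1)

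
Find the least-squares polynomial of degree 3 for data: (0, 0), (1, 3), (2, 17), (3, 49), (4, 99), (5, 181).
-1/6 + (7/36)x + (7/3)x² + (35/36)x³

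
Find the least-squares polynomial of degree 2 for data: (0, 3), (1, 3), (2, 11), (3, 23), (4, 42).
14/5 + (-11/5)x + (3)x²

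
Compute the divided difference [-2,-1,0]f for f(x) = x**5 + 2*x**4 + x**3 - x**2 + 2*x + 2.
-5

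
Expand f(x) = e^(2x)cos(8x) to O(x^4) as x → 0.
1 + 2*x - 30*x**2 - 188*x**3/3 + O(x**4)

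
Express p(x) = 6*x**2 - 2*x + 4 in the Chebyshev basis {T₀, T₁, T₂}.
(7)T₀ + (-2)T₁ + (3)T₂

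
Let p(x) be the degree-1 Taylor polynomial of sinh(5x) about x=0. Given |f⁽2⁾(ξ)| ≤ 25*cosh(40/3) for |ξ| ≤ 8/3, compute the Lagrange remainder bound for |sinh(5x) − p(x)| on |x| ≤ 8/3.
800*cosh(40/3)/9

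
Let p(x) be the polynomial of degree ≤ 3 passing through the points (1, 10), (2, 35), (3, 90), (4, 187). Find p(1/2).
5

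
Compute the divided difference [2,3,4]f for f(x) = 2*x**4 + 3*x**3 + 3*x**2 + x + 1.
140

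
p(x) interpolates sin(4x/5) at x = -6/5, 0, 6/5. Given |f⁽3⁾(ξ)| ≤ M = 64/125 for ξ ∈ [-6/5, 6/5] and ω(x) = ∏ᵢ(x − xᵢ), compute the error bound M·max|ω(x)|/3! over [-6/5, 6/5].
512*sqrt(3)/15625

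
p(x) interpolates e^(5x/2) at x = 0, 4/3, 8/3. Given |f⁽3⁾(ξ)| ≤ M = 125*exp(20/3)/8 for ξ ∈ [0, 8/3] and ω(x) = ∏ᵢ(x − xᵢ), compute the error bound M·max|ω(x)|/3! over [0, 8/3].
1000*sqrt(3)*exp(20/3)/729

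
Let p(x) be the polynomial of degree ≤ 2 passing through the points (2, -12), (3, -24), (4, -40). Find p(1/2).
-3/2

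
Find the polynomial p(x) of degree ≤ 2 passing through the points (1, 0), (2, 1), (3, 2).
x - 1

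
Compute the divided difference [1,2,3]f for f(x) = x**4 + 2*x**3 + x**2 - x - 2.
38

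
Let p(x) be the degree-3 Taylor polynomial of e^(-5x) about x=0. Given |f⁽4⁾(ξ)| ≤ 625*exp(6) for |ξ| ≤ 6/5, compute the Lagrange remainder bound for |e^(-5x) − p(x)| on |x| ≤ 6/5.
54*exp(6)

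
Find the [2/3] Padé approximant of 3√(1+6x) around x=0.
(189*x**2/4 + 126*x/5 + 3)/(-27*x**3/20 + 81*x**2/20 + 27*x/5 + 1)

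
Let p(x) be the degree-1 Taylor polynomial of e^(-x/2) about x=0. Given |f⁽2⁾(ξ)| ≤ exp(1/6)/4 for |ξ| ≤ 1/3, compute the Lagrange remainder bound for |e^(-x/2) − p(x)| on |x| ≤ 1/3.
exp(1/6)/72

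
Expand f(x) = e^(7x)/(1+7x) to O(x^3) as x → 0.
1 + 49*x**2/2 + O(x**3)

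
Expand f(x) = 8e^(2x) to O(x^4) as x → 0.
8 + 16*x + 16*x**2 + 32*x**3/3 + O(x**4)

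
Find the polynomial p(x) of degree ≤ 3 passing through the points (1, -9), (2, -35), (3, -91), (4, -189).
-2*x**3 - 3*x**2 - 3*x - 1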